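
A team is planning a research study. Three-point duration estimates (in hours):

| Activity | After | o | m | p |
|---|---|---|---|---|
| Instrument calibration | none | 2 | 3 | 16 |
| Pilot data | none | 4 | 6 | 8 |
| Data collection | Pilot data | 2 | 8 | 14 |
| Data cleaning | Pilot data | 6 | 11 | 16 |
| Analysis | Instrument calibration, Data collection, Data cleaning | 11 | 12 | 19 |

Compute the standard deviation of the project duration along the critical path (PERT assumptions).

2.24 hours

te_Instrument calibration = (2 + 4·3 + 16)/6 = 30/6 = 5; σ²_Instrument calibration = ((16−2)/6)² = 5.444
te_Pilot data = (4 + 4·6 + 8)/6 = 36/6 = 6; σ²_Pilot data = ((8−4)/6)² = 0.444
te_Data collection = (2 + 4·8 + 14)/6 = 48/6 = 8; σ²_Data collection = ((14−2)/6)² = 4.000
te_Data cleaning = (6 + 4·11 + 16)/6 = 66/6 = 11; σ²_Data cleaning = ((16−6)/6)² = 2.778
te_Analysis = (11 + 4·12 + 19)/6 = 78/6 = 13; σ²_Analysis = ((19−11)/6)² = 1.778

Forward pass:
ES_Instrument calibration = 0; EF_Instrument calibration = 5
ES_Pilot data = 0; EF_Pilot data = 6
ES_Data collection = 6; EF_Data collection = 6+8 = 14
ES_Data cleaning = 6; EF_Data cleaning = 6+11 = 17
ES_Analysis = max(EF_Instrument calibration=5, EF_Data collection=14, EF_Data cleaning=17) = 17; EF_Analysis = 17+13 = 30
Expected project duration μ = 30 hours. Critical path: Pilot data → Data cleaning → Analysis.

Variance along critical path = 0.444 + 2.778 + 1.778 = 5.000
σ = √5.000 = 2.236 hours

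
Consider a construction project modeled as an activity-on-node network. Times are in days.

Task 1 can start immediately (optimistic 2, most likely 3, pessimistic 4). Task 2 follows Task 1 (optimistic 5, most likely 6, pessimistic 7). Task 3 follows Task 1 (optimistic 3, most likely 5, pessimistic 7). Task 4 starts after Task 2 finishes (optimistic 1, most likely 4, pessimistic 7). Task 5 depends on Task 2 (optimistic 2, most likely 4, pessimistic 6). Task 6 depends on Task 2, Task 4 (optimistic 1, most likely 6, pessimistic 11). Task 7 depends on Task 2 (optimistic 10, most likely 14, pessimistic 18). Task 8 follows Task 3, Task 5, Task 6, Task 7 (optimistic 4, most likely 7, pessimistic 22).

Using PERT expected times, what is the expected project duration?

32 days

te_Task 1 = (2 + 4·3 + 4)/6 = 18/6 = 3
te_Task 2 = (5 + 4·6 + 7)/6 = 36/6 = 6
te_Task 3 = (3 + 4·5 + 7)/6 = 30/6 = 5
te_Task 4 = (1 + 4·4 + 7)/6 = 24/6 = 4
te_Task 5 = (2 + 4·4 + 6)/6 = 24/6 = 4
te_Task 6 = (1 + 4·6 + 11)/6 = 36/6 = 6
te_Task 7 = (10 + 4·14 + 18)/6 = 84/6 = 14
te_Task 8 = (4 + 4·7 + 22)/6 = 54/6 = 9

Forward pass:
ES_Task 1 = 0; EF_Task 1 = 3
ES_Task 2 = 3; EF_Task 2 = 3+6 = 9
ES_Task 3 = 3; EF_Task 3 = 3+5 = 8
ES_Task 4 = 9; EF_Task 4 = 9+4 = 13
ES_Task 5 = 9; EF_Task 5 = 9+4 = 13
ES_Task 6 = max(EF_Task 2=9, EF_Task 4=13) = 13; EF_Task 6 = 13+6 = 19
ES_Task 7 = 9; EF_Task 7 = 9+14 = 23
ES_Task 8 = max(EF_Task 3=8, EF_Task 5=13, EF_Task 6=19, EF_Task 7=23) = 23; EF_Task 8 = 23+9 = 32
Expected project duration μ = 32 days. Critical path: Task 1 → Task 2 → Task 7 → Task 8.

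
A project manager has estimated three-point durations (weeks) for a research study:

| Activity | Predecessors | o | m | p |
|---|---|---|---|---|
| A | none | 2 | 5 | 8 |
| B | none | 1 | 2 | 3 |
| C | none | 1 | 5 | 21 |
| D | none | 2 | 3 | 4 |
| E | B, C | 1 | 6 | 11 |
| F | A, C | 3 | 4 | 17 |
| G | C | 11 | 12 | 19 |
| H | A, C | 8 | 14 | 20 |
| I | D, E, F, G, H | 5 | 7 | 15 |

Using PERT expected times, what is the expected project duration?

29 weeks

te_A = (2 + 4·5 + 8)/6 = 30/6 = 5
te_B = (1 + 4·2 + 3)/6 = 12/6 = 2
te_C = (1 + 4·5 + 21)/6 = 42/6 = 7
te_D = (2 + 4·3 + 4)/6 = 18/6 = 3
te_E = (1 + 4·6 + 11)/6 = 36/6 = 6
te_F = (3 + 4·4 + 17)/6 = 36/6 = 6
te_G = (11 + 4·12 + 19)/6 = 78/6 = 13
te_H = (8 + 4·14 + 20)/6 = 84/6 = 14
te_I = (5 + 4·7 + 15)/6 = 48/6 = 8

Forward pass:
ES_A = 0; EF_A = 5
ES_B = 0; EF_B = 2
ES_C = 0; EF_C = 7
ES_D = 0; EF_D = 3
ES_E = max(EF_B=2, EF_C=7) = 7; EF_E = 7+6 = 13
ES_F = max(EF_A=5, EF_C=7) = 7; EF_F = 7+6 = 13
ES_G = 7; EF_G = 7+13 = 20
ES_H = max(EF_A=5, EF_C=7) = 7; EF_H = 7+14 = 21
ES_I = max(EF_D=3, EF_E=13, EF_F=13, EF_G=20, EF_H=21) = 21; EF_I = 21+8 = 29
Expected project duration μ = 29 weeks. Critical path: C → H → I.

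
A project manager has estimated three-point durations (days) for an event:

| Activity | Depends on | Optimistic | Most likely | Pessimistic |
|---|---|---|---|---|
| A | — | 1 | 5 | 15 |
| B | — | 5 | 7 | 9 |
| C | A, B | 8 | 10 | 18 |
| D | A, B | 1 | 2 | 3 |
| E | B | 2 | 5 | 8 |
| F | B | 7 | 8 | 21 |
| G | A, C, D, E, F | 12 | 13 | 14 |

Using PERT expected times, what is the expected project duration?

31 days

te_A = (1 + 4·5 + 15)/6 = 36/6 = 6
te_B = (5 + 4·7 + 9)/6 = 42/6 = 7
te_C = (8 + 4·10 + 18)/6 = 66/6 = 11
te_D = (1 + 4·2 + 3)/6 = 12/6 = 2
te_E = (2 + 4·5 + 8)/6 = 30/6 = 5
te_F = (7 + 4·8 + 21)/6 = 60/6 = 10
te_G = (12 + 4·13 + 14)/6 = 78/6 = 13

Forward pass:
ES_A = 0; EF_A = 6
ES_B = 0; EF_B = 7
ES_C = max(EF_A=6, EF_B=7) = 7; EF_C = 7+11 = 18
ES_D = max(EF_A=6, EF_B=7) = 7; EF_D = 7+2 = 9
ES_E = 7; EF_E = 7+5 = 12
ES_F = 7; EF_F = 7+10 = 17
ES_G = max(EF_A=6, EF_C=18, EF_D=9, EF_E=12, EF_F=17) = 18; EF_G = 18+13 = 31
Expected project duration μ = 31 days. Critical path: B → C → G.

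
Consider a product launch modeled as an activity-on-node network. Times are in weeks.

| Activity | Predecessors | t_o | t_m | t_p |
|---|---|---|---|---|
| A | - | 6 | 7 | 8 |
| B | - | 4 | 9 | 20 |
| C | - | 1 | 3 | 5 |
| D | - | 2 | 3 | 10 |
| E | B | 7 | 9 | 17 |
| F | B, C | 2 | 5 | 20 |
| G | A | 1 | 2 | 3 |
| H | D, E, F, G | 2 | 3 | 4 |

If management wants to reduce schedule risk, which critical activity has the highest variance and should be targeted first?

B

te_A = (6 + 4·7 + 8)/6 = 42/6 = 7; σ²_A = ((8−6)/6)² = 0.111
te_B = (4 + 4·9 + 20)/6 = 60/6 = 10; σ²_B = ((20−4)/6)² = 7.111
te_C = (1 + 4·3 + 5)/6 = 18/6 = 3; σ²_C = ((5−1)/6)² = 0.444
te_D = (2 + 4·3 + 10)/6 = 24/6 = 4; σ²_D = ((10−2)/6)² = 1.778
te_E = (7 + 4·9 + 17)/6 = 60/6 = 10; σ²_E = ((17−7)/6)² = 2.778
te_F = (2 + 4·5 + 20)/6 = 42/6 = 7; σ²_F = ((20−2)/6)² = 9.000
te_G = (1 + 4·2 + 3)/6 = 12/6 = 2; σ²_G = ((3−1)/6)² = 0.111
te_H = (2 + 4·3 + 4)/6 = 18/6 = 3; σ²_H = ((4−2)/6)² = 0.111

Forward pass:
ES_A = 0; EF_A = 7
ES_B = 0; EF_B = 10
ES_C = 0; EF_C = 3
ES_D = 0; EF_D = 4
ES_E = 10; EF_E = 10+10 = 20
ES_F = max(EF_B=10, EF_C=3) = 10; EF_F = 10+7 = 17
ES_G = 7; EF_G = 7+2 = 9
ES_H = max(EF_D=4, EF_E=20, EF_F=17, EF_G=9) = 20; EF_H = 20+3 = 23
Expected project duration μ = 23 weeks. Critical path: B → E → H.

Variances on critical path: σ²_B=7.111, σ²_E=2.778, σ²_H=0.111.
Largest is σ²_B = 7.111.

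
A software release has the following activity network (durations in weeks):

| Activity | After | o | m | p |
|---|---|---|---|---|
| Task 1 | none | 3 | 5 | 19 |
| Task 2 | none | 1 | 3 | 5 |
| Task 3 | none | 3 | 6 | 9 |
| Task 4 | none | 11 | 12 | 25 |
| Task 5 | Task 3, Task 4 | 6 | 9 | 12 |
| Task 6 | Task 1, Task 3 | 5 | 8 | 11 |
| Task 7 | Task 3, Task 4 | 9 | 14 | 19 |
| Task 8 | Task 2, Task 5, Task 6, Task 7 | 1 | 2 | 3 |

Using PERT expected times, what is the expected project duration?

30 weeks

te_Task 1 = (3 + 4·5 + 19)/6 = 42/6 = 7
te_Task 2 = (1 + 4·3 + 5)/6 = 18/6 = 3
te_Task 3 = (3 + 4·6 + 9)/6 = 36/6 = 6
te_Task 4 = (11 + 4·12 + 25)/6 = 84/6 = 14
te_Task 5 = (6 + 4·9 + 12)/6 = 54/6 = 9
te_Task 6 = (5 + 4·8 + 11)/6 = 48/6 = 8
te_Task 7 = (9 + 4·14 + 19)/6 = 84/6 = 14
te_Task 8 = (1 + 4·2 + 3)/6 = 12/6 = 2

Forward pass:
ES_Task 1 = 0; EF_Task 1 = 7
ES_Task 2 = 0; EF_Task 2 = 3
ES_Task 3 = 0; EF_Task 3 = 6
ES_Task 4 = 0; EF_Task 4 = 14
ES_Task 5 = max(EF_Task 3=6, EF_Task 4=14) = 14; EF_Task 5 = 14+9 = 23
ES_Task 6 = max(EF_Task 1=7, EF_Task 3=6) = 7; EF_Task 6 = 7+8 = 15
ES_Task 7 = max(EF_Task 3=6, EF_Task 4=14) = 14; EF_Task 7 = 14+14 = 28
ES_Task 8 = max(EF_Task 2=3, EF_Task 5=23, EF_Task 6=15, EF_Task 7=28) = 28; EF_Task 8 = 28+2 = 30
Expected project duration μ = 30 weeks. Critical path: Task 4 → Task 7 → Task 8.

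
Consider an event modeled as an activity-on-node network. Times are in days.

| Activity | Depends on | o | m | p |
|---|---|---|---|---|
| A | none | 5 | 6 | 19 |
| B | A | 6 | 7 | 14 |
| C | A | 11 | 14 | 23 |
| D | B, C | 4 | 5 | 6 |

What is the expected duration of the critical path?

28 days

te_A = (5 + 4·6 + 19)/6 = 48/6 = 8
te_B = (6 + 4·7 + 14)/6 = 48/6 = 8
te_C = (11 + 4·14 + 23)/6 = 90/6 = 15
te_D = (4 + 4·5 + 6)/6 = 30/6 = 5

Forward pass:
ES_A = 0; EF_A = 8
ES_B = 8; EF_B = 8+8 = 16
ES_C = 8; EF_C = 8+15 = 23
ES_D = max(EF_B=16, EF_C=23) = 23; EF_D = 23+5 = 28
Expected project duration μ = 28 days. Critical path: A → C → D.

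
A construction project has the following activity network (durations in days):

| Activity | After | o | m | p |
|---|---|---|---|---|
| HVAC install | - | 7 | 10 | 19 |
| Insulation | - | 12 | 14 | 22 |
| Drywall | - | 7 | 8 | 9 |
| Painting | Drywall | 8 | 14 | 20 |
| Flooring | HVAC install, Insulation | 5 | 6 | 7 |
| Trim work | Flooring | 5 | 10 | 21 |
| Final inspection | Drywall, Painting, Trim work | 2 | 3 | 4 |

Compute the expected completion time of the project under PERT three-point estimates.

35 days

te_HVAC install = (7 + 4·10 + 19)/6 = 66/6 = 11
te_Insulation = (12 + 4·14 + 22)/6 = 90/6 = 15
te_Drywall = (7 + 4·8 + 9)/6 = 48/6 = 8
te_Painting = (8 + 4·14 + 20)/6 = 84/6 = 14
te_Flooring = (5 + 4·6 + 7)/6 = 36/6 = 6
te_Trim work = (5 + 4·10 + 21)/6 = 66/6 = 11
te_Final inspection = (2 + 4·3 + 4)/6 = 18/6 = 3

Forward pass:
ES_HVAC install = 0; EF_HVAC install = 11
ES_Insulation = 0; EF_Insulation = 15
ES_Drywall = 0; EF_Drywall = 8
ES_Painting = 8; EF_Painting = 8+14 = 22
ES_Flooring = max(EF_HVAC install=11, EF_Insulation=15) = 15; EF_Flooring = 15+6 = 21
ES_Trim work = 21; EF_Trim work = 21+11 = 32
ES_Final inspection = max(EF_Drywall=8, EF_Painting=22, EF_Trim work=32) = 32; EF_Final inspection = 32+3 = 35
Expected project duration μ = 35 days. Critical path: Insulation → Flooring → Trim work → Final inspection.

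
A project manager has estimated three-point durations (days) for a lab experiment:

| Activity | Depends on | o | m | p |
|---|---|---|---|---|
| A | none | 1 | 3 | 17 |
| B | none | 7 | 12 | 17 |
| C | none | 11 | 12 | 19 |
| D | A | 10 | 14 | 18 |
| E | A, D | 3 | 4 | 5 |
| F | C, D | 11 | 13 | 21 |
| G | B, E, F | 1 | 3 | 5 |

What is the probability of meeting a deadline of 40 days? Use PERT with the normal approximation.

te_A = (1 + 4·3 + 17)/6 = 30/6 = 5; σ²_A = ((17−1)/6)² = 7.111
te_B = (7 + 4·12 + 17)/6 = 72/6 = 12; σ²_B = ((17−7)/6)² = 2.778
te_C = (11 + 4·12 + 19)/6 = 78/6 = 13; σ²_C = ((19−11)/6)² = 1.778
te_D = (10 + 4·14 + 18)/6 = 84/6 = 14; σ²_D = ((18−10)/6)² = 1.778
te_E = (3 + 4·4 + 5)/6 = 24/6 = 4; σ²_E = ((5−3)/6)² = 0.111
te_F = (11 + 4·13 + 21)/6 = 84/6 = 14; σ²_F = ((21−11)/6)² = 2.778
te_G = (1 + 4·3 + 5)/6 = 18/6 = 3; σ²_G = ((5−1)/6)² = 0.444

Forward pass:
ES_A = 0; EF_A = 5
ES_B = 0; EF_B = 12
ES_C = 0; EF_C = 13
ES_D = 5; EF_D = 5+14 = 19
ES_E = max(EF_A=5, EF_D=19) = 19; EF_E = 19+4 = 23
ES_F = max(EF_C=13, EF_D=19) = 19; EF_F = 19+14 = 33
ES_G = max(EF_B=12, EF_E=23, EF_F=33) = 33; EF_G = 33+3 = 36
Expected project duration μ = 36 days. Critical path: A → D → F → G.

Variance along critical path = 7.111 + 1.778 + 2.778 + 0.444 = 12.111; σ = √12.111 = 3.480 days.
Z = (40 − 36) / 3.480 = 1.149
P(T ≤ 40) = Φ(1.149) ≈ 0.875

0.875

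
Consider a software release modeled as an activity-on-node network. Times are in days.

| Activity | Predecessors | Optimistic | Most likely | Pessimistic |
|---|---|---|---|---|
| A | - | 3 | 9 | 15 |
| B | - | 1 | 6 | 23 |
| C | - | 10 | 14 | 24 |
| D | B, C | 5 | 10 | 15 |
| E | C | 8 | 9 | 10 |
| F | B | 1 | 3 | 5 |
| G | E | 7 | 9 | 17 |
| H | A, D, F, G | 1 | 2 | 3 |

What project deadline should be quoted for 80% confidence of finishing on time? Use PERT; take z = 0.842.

te_A = (3 + 4·9 + 15)/6 = 54/6 = 9; σ²_A = ((15−3)/6)² = 4.000
te_B = (1 + 4·6 + 23)/6 = 48/6 = 8; σ²_B = ((23−1)/6)² = 13.444
te_C = (10 + 4·14 + 24)/6 = 90/6 = 15; σ²_C = ((24−10)/6)² = 5.444
te_D = (5 + 4·10 + 15)/6 = 60/6 = 10; σ²_D = ((15−5)/6)² = 2.778
te_E = (8 + 4·9 + 10)/6 = 54/6 = 9; σ²_E = ((10−8)/6)² = 0.111
te_F = (1 + 4·3 + 5)/6 = 18/6 = 3; σ²_F = ((5−1)/6)² = 0.444
te_G = (7 + 4·9 + 17)/6 = 60/6 = 10; σ²_G = ((17−7)/6)² = 2.778
te_H = (1 + 4·2 + 3)/6 = 12/6 = 2; σ²_H = ((3−1)/6)² = 0.111

Forward pass:
ES_A = 0; EF_A = 9
ES_B = 0; EF_B = 8
ES_C = 0; EF_C = 15
ES_D = max(EF_B=8, EF_C=15) = 15; EF_D = 15+10 = 25
ES_E = 15; EF_E = 15+9 = 24
ES_F = 8; EF_F = 8+3 = 11
ES_G = 24; EF_G = 24+10 = 34
ES_H = max(EF_A=9, EF_D=25, EF_F=11, EF_G=34) = 34; EF_H = 34+2 = 36
Expected project duration μ = 36 days. Critical path: C → E → G → H.

Variance along critical path = 5.444 + 0.111 + 2.778 + 0.111 = 8.444; σ = 2.906 days.
D = μ + z·σ = 36 + 0.842·2.906 = 38.4 days

38.4 days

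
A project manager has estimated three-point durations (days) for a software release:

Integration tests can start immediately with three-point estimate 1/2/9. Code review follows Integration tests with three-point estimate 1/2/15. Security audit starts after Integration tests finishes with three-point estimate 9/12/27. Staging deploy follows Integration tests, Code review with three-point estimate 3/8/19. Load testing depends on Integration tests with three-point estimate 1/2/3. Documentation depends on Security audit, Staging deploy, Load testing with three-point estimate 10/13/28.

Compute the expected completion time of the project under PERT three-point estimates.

32 days

te_Integration tests = (1 + 4·2 + 9)/6 = 18/6 = 3
te_Code review = (1 + 4·2 + 15)/6 = 24/6 = 4
te_Security audit = (9 + 4·12 + 27)/6 = 84/6 = 14
te_Staging deploy = (3 + 4·8 + 19)/6 = 54/6 = 9
te_Load testing = (1 + 4·2 + 3)/6 = 12/6 = 2
te_Documentation = (10 + 4·13 + 28)/6 = 90/6 = 15

Forward pass:
ES_Integration tests = 0; EF_Integration tests = 3
ES_Code review = 3; EF_Code review = 3+4 = 7
ES_Security audit = 3; EF_Security audit = 3+14 = 17
ES_Staging deploy = max(EF_Integration tests=3, EF_Code review=7) = 7; EF_Staging deploy = 7+9 = 16
ES_Load testing = 3; EF_Load testing = 3+2 = 5
ES_Documentation = max(EF_Security audit=17, EF_Staging deploy=16, EF_Load testing=5) = 17; EF_Documentation = 17+15 = 32
Expected project duration μ = 32 days. Critical path: Integration tests → Security audit → Documentation.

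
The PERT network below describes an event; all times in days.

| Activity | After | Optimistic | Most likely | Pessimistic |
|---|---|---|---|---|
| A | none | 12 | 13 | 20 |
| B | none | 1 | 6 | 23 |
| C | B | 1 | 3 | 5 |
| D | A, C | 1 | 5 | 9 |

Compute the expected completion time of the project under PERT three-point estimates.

19 days

te_A = (12 + 4·13 + 20)/6 = 84/6 = 14
te_B = (1 + 4·6 + 23)/6 = 48/6 = 8
te_C = (1 + 4·3 + 5)/6 = 18/6 = 3
te_D = (1 + 4·5 + 9)/6 = 30/6 = 5

Forward pass:
ES_A = 0; EF_A = 14
ES_B = 0; EF_B = 8
ES_C = 8; EF_C = 8+3 = 11
ES_D = max(EF_A=14, EF_C=11) = 14; EF_D = 14+5 = 19
Expected project duration μ = 19 days. Critical path: A → D.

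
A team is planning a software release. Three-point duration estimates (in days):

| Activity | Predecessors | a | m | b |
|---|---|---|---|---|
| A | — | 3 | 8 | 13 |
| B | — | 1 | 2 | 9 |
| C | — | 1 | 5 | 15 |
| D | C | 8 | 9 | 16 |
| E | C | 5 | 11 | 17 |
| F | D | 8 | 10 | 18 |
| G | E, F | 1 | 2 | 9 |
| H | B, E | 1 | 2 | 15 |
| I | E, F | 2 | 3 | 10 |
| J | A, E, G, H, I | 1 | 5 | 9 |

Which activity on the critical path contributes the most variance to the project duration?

te_A = (3 + 4·8 + 13)/6 = 48/6 = 8; σ²_A = ((13−3)/6)² = 2.778
te_B = (1 + 4·2 + 9)/6 = 18/6 = 3; σ²_B = ((9−1)/6)² = 1.778
te_C = (1 + 4·5 + 15)/6 = 36/6 = 6; σ²_C = ((15−1)/6)² = 5.444
te_D = (8 + 4·9 + 16)/6 = 60/6 = 10; σ²_D = ((16−8)/6)² = 1.778
te_E = (5 + 4·11 + 17)/6 = 66/6 = 11; σ²_E = ((17−5)/6)² = 4.000
te_F = (8 + 4·10 + 18)/6 = 66/6 = 11; σ²_F = ((18−8)/6)² = 2.778
te_G = (1 + 4·2 + 9)/6 = 18/6 = 3; σ²_G = ((9−1)/6)² = 1.778
te_H = (1 + 4·2 + 15)/6 = 24/6 = 4; σ²_H = ((15−1)/6)² = 5.444
te_I = (2 + 4·3 + 10)/6 = 24/6 = 4; σ²_I = ((10−2)/6)² = 1.778
te_J = (1 + 4·5 + 9)/6 = 30/6 = 5; σ²_J = ((9−1)/6)² = 1.778

Forward pass:
ES_A = 0; EF_A = 8
ES_B = 0; EF_B = 3
ES_C = 0; EF_C = 6
ES_D = 6; EF_D = 6+10 = 16
ES_E = 6; EF_E = 6+11 = 17
ES_F = 16; EF_F = 16+11 = 27
ES_G = max(EF_E=17, EF_F=27) = 27; EF_G = 27+3 = 30
ES_H = max(EF_B=3, EF_E=17) = 17; EF_H = 17+4 = 21
ES_I = max(EF_E=17, EF_F=27) = 27; EF_I = 27+4 = 31
ES_J = max(EF_A=8, EF_E=17, EF_G=30, EF_H=21, EF_I=31) = 31; EF_J = 31+5 = 36
Expected project duration μ = 36 days. Critical path: C → D → F → I → J.

Variances on critical path: σ²_C=5.444, σ²_D=1.778, σ²_F=2.778, σ²_I=1.778, σ²_J=1.778.
Largest is σ²_C = 5.444.

C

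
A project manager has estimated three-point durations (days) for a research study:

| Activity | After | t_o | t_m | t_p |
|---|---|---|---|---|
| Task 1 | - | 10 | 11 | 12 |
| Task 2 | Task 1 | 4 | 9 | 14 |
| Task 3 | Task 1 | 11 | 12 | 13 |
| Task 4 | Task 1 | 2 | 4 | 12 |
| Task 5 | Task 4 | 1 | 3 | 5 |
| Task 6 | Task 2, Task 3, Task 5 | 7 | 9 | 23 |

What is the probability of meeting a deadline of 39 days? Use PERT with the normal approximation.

te_Task 1 = (10 + 4·11 + 12)/6 = 66/6 = 11; σ²_Task 1 = ((12−10)/6)² = 0.111
te_Task 2 = (4 + 4·9 + 14)/6 = 54/6 = 9; σ²_Task 2 = ((14−4)/6)² = 2.778
te_Task 3 = (11 + 4·12 + 13)/6 = 72/6 = 12; σ²_Task 3 = ((13−11)/6)² = 0.111
te_Task 4 = (2 + 4·4 + 12)/6 = 30/6 = 5; σ²_Task 4 = ((12−2)/6)² = 2.778
te_Task 5 = (1 + 4·3 + 5)/6 = 18/6 = 3; σ²_Task 5 = ((5−1)/6)² = 0.444
te_Task 6 = (7 + 4·9 + 23)/6 = 66/6 = 11; σ²_Task 6 = ((23−7)/6)² = 7.111

Forward pass:
ES_Task 1 = 0; EF_Task 1 = 11
ES_Task 2 = 11; EF_Task 2 = 11+9 = 20
ES_Task 3 = 11; EF_Task 3 = 11+12 = 23
ES_Task 4 = 11; EF_Task 4 = 11+5 = 16
ES_Task 5 = 16; EF_Task 5 = 16+3 = 19
ES_Task 6 = max(EF_Task 2=20, EF_Task 3=23, EF_Task 5=19) = 23; EF_Task 6 = 23+11 = 34
Expected project duration μ = 34 days. Critical path: Task 1 → Task 3 → Task 6.

Variance along critical path = 0.111 + 0.111 + 7.111 = 7.333; σ = √7.333 = 2.708 days.
Z = (39 − 34) / 2.708 = 1.846
P(T ≤ 39) = Φ(1.846) ≈ 0.968

0.968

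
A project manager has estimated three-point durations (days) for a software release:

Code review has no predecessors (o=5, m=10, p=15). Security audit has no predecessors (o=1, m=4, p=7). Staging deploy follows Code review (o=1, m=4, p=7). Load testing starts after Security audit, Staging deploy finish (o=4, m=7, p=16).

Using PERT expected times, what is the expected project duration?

22 days

te_Code review = (5 + 4·10 + 15)/6 = 60/6 = 10
te_Security audit = (1 + 4·4 + 7)/6 = 24/6 = 4
te_Staging deploy = (1 + 4·4 + 7)/6 = 24/6 = 4
te_Load testing = (4 + 4·7 + 16)/6 = 48/6 = 8

Forward pass:
ES_Code review = 0; EF_Code review = 10
ES_Security audit = 0; EF_Security audit = 4
ES_Staging deploy = 10; EF_Staging deploy = 10+4 = 14
ES_Load testing = max(EF_Security audit=4, EF_Staging deploy=14) = 14; EF_Load testing = 14+8 = 22
Expected project duration μ = 22 days. Critical path: Code review → Staging deploy → Load testing.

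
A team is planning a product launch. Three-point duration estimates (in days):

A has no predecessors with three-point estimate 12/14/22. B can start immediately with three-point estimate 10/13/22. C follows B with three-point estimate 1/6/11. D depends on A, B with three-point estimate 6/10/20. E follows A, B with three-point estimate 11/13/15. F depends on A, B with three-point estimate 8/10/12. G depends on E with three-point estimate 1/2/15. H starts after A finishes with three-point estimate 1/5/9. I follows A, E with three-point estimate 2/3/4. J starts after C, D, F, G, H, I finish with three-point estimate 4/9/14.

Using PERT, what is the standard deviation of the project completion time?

3.38 days

te_A = (12 + 4·14 + 22)/6 = 90/6 = 15; σ²_A = ((22−12)/6)² = 2.778
te_B = (10 + 4·13 + 22)/6 = 84/6 = 14; σ²_B = ((22−10)/6)² = 4.000
te_C = (1 + 4·6 + 11)/6 = 36/6 = 6; σ²_C = ((11−1)/6)² = 2.778
te_D = (6 + 4·10 + 20)/6 = 66/6 = 11; σ²_D = ((20−6)/6)² = 5.444
te_E = (11 + 4·13 + 15)/6 = 78/6 = 13; σ²_E = ((15−11)/6)² = 0.444
te_F = (8 + 4·10 + 12)/6 = 60/6 = 10; σ²_F = ((12−8)/6)² = 0.444
te_G = (1 + 4·2 + 15)/6 = 24/6 = 4; σ²_G = ((15−1)/6)² = 5.444
te_H = (1 + 4·5 + 9)/6 = 30/6 = 5; σ²_H = ((9−1)/6)² = 1.778
te_I = (2 + 4·3 + 4)/6 = 18/6 = 3; σ²_I = ((4−2)/6)² = 0.111
te_J = (4 + 4·9 + 14)/6 = 54/6 = 9; σ²_J = ((14−4)/6)² = 2.778

Forward pass:
ES_A = 0; EF_A = 15
ES_B = 0; EF_B = 14
ES_C = 14; EF_C = 14+6 = 20
ES_D = max(EF_A=15, EF_B=14) = 15; EF_D = 15+11 = 26
ES_E = max(EF_A=15, EF_B=14) = 15; EF_E = 15+13 = 28
ES_F = max(EF_A=15, EF_B=14) = 15; EF_F = 15+10 = 25
ES_G = 28; EF_G = 28+4 = 32
ES_H = 15; EF_H = 15+5 = 20
ES_I = max(EF_A=15, EF_E=28) = 28; EF_I = 28+3 = 31
ES_J = max(EF_C=20, EF_D=26, EF_F=25, EF_G=32, EF_H=20, EF_I=31) = 32; EF_J = 32+9 = 41
Expected project duration μ = 41 days. Critical path: A → E → G → J.

Variance along critical path = 2.778 + 0.444 + 5.444 + 2.778 = 11.444
σ = √11.444 = 3.383 days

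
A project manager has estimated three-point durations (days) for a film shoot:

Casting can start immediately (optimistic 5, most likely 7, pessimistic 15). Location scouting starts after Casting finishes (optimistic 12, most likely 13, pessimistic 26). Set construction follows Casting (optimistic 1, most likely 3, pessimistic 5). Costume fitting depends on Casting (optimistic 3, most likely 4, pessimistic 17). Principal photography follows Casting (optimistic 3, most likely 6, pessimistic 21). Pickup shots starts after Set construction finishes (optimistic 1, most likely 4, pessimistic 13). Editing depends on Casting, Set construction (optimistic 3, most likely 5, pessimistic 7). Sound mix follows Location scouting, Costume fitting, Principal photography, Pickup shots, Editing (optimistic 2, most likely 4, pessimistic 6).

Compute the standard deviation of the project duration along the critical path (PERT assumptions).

2.94 days

te_Casting = (5 + 4·7 + 15)/6 = 48/6 = 8; σ²_Casting = ((15−5)/6)² = 2.778
te_Location scouting = (12 + 4·13 + 26)/6 = 90/6 = 15; σ²_Location scouting = ((26−12)/6)² = 5.444
te_Set construction = (1 + 4·3 + 5)/6 = 18/6 = 3; σ²_Set construction = ((5−1)/6)² = 0.444
te_Costume fitting = (3 + 4·4 + 17)/6 = 36/6 = 6; σ²_Costume fitting = ((17−3)/6)² = 5.444
te_Principal photography = (3 + 4·6 + 21)/6 = 48/6 = 8; σ²_Principal photography = ((21−3)/6)² = 9.000
te_Pickup shots = (1 + 4·4 + 13)/6 = 30/6 = 5; σ²_Pickup shots = ((13−1)/6)² = 4.000
te_Editing = (3 + 4·5 + 7)/6 = 30/6 = 5; σ²_Editing = ((7−3)/6)² = 0.444
te_Sound mix = (2 + 4·4 + 6)/6 = 24/6 = 4; σ²_Sound mix = ((6−2)/6)² = 0.444

Forward pass:
ES_Casting = 0; EF_Casting = 8
ES_Location scouting = 8; EF_Location scouting = 8+15 = 23
ES_Set construction = 8; EF_Set construction = 8+3 = 11
ES_Costume fitting = 8; EF_Costume fitting = 8+6 = 14
ES_Principal photography = 8; EF_Principal photography = 8+8 = 16
ES_Pickup shots = 11; EF_Pickup shots = 11+5 = 16
ES_Editing = max(EF_Casting=8, EF_Set construction=11) = 11; EF_Editing = 11+5 = 16
ES_Sound mix = max(EF_Location scouting=23, EF_Costume fitting=14, EF_Principal photography=16, EF_Pickup shots=16, EF_Editing=16) = 23; EF_Sound mix = 23+4 = 27
Expected project duration μ = 27 days. Critical path: Casting → Location scouting → Sound mix.

Variance along critical path = 2.778 + 5.444 + 0.444 = 8.667
σ = √8.667 = 2.944 days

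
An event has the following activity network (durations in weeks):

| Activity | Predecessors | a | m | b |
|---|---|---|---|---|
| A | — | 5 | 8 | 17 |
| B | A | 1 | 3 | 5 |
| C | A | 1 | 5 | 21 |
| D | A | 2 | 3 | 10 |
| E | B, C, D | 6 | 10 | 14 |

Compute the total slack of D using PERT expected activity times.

3 weeks

te_A = (5 + 4·8 + 17)/6 = 54/6 = 9
te_B = (1 + 4·3 + 5)/6 = 18/6 = 3
te_C = (1 + 4·5 + 21)/6 = 42/6 = 7
te_D = (2 + 4·3 + 10)/6 = 24/6 = 4
te_E = (6 + 4·10 + 14)/6 = 60/6 = 10

Forward pass:
ES_A = 0; EF_A = 9
ES_B = 9; EF_B = 9+3 = 12
ES_C = 9; EF_C = 9+7 = 16
ES_D = 9; EF_D = 9+4 = 13
ES_E = max(EF_B=12, EF_C=16, EF_D=13) = 16; EF_E = 16+10 = 26
Expected project duration μ = 26 weeks. Critical path: A → C → E.

Backward pass:
LF_E = 26; LS_E = 26−10 = 16
LF_D = LS_E = 16; LS_D = 16−4 = 12
LF_C = LS_E = 16; LS_C = 16−7 = 9
LF_B = LS_E = 16; LS_B = 16−3 = 13
LF_A = min(LS_B=13, LS_C=9, LS_D=12) = 9; LS_A = 9−9 = 0
Slack_D = LS_D − ES_D = 12 − 9 = 3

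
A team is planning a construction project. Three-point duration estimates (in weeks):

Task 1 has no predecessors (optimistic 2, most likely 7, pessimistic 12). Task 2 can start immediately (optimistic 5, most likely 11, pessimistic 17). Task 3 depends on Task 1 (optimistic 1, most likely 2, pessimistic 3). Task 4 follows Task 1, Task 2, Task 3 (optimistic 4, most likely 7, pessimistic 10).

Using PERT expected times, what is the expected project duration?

18 weeks

te_Task 1 = (2 + 4·7 + 12)/6 = 42/6 = 7
te_Task 2 = (5 + 4·11 + 17)/6 = 66/6 = 11
te_Task 3 = (1 + 4·2 + 3)/6 = 12/6 = 2
te_Task 4 = (4 + 4·7 + 10)/6 = 42/6 = 7

Forward pass:
ES_Task 1 = 0; EF_Task 1 = 7
ES_Task 2 = 0; EF_Task 2 = 11
ES_Task 3 = 7; EF_Task 3 = 7+2 = 9
ES_Task 4 = max(EF_Task 1=7, EF_Task 2=11, EF_Task 3=9) = 11; EF_Task 4 = 11+7 = 18
Expected project duration μ = 18 weeks. Critical path: Task 2 → Task 4.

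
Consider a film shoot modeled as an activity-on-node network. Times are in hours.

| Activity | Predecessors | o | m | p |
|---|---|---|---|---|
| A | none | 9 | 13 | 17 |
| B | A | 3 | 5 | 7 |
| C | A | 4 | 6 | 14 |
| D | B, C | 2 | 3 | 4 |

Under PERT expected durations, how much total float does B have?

2 hours

te_A = (9 + 4·13 + 17)/6 = 78/6 = 13
te_B = (3 + 4·5 + 7)/6 = 30/6 = 5
te_C = (4 + 4·6 + 14)/6 = 42/6 = 7
te_D = (2 + 4·3 + 4)/6 = 18/6 = 3

Forward pass:
ES_A = 0; EF_A = 13
ES_B = 13; EF_B = 13+5 = 18
ES_C = 13; EF_C = 13+7 = 20
ES_D = max(EF_B=18, EF_C=20) = 20; EF_D = 20+3 = 23
Expected project duration μ = 23 hours. Critical path: A → C → D.

Backward pass:
LF_D = 23; LS_D = 23−3 = 20
LF_C = LS_D = 20; LS_C = 20−7 = 13
LF_B = LS_D = 20; LS_B = 20−5 = 15
LF_A = min(LS_B=15, LS_C=13) = 13; LS_A = 13−13 = 0
Slack_B = LS_B − ES_B = 15 − 13 = 2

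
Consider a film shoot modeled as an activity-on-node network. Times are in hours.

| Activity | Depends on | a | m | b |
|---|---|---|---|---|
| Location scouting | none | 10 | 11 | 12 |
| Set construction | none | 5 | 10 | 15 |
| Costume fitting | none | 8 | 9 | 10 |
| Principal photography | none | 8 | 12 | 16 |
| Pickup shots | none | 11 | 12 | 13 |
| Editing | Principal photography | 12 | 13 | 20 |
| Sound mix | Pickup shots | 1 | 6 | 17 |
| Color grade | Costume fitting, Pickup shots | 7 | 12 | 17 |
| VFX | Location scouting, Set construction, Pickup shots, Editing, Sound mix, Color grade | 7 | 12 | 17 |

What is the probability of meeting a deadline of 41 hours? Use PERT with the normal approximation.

0.883

te_Location scouting = (10 + 4·11 + 12)/6 = 66/6 = 11; σ²_Location scouting = ((12−10)/6)² = 0.111
te_Set construction = (5 + 4·10 + 15)/6 = 60/6 = 10; σ²_Set construction = ((15−5)/6)² = 2.778
te_Costume fitting = (8 + 4·9 + 10)/6 = 54/6 = 9; σ²_Costume fitting = ((10−8)/6)² = 0.111
te_Principal photography = (8 + 4·12 + 16)/6 = 72/6 = 12; σ²_Principal photography = ((16−8)/6)² = 1.778
te_Pickup shots = (11 + 4·12 + 13)/6 = 72/6 = 12; σ²_Pickup shots = ((13−11)/6)² = 0.111
te_Editing = (12 + 4·13 + 20)/6 = 84/6 = 14; σ²_Editing = ((20−12)/6)² = 1.778
te_Sound mix = (1 + 4·6 + 17)/6 = 42/6 = 7; σ²_Sound mix = ((17−1)/6)² = 7.111
te_Color grade = (7 + 4·12 + 17)/6 = 72/6 = 12; σ²_Color grade = ((17−7)/6)² = 2.778
te_VFX = (7 + 4·12 + 17)/6 = 72/6 = 12; σ²_VFX = ((17−7)/6)² = 2.778

Forward pass:
ES_Location scouting = 0; EF_Location scouting = 11
ES_Set construction = 0; EF_Set construction = 10
ES_Costume fitting = 0; EF_Costume fitting = 9
ES_Principal photography = 0; EF_Principal photography = 12
ES_Pickup shots = 0; EF_Pickup shots = 12
ES_Editing = 12; EF_Editing = 12+14 = 26
ES_Sound mix = 12; EF_Sound mix = 12+7 = 19
ES_Color grade = max(EF_Costume fitting=9, EF_Pickup shots=12) = 12; EF_Color grade = 12+12 = 24
ES_VFX = max(EF_Location scouting=11, EF_Set construction=10, EF_Pickup shots=12, EF_Editing=26, EF_Sound mix=19, EF_Color grade=24) = 26; EF_VFX = 26+12 = 38
Expected project duration μ = 38 hours. Critical path: Principal photography → Editing → VFX.

Variance along critical path = 1.778 + 1.778 + 2.778 = 6.333; σ = √6.333 = 2.517 hours.
Z = (41 − 38) / 2.517 = 1.192
P(T ≤ 41) = Φ(1.192) ≈ 0.883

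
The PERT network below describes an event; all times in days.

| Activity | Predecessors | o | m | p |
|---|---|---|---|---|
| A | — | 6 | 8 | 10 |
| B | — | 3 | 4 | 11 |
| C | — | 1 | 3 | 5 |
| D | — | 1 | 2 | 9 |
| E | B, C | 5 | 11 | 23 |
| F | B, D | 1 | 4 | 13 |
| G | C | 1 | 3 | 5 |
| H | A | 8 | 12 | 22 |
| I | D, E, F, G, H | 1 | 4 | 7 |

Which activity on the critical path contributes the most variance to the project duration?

te_A = (6 + 4·8 + 10)/6 = 48/6 = 8; σ²_A = ((10−6)/6)² = 0.444
te_B = (3 + 4·4 + 11)/6 = 30/6 = 5; σ²_B = ((11−3)/6)² = 1.778
te_C = (1 + 4·3 + 5)/6 = 18/6 = 3; σ²_C = ((5−1)/6)² = 0.444
te_D = (1 + 4·2 + 9)/6 = 18/6 = 3; σ²_D = ((9−1)/6)² = 1.778
te_E = (5 + 4·11 + 23)/6 = 72/6 = 12; σ²_E = ((23−5)/6)² = 9.000
te_F = (1 + 4·4 + 13)/6 = 30/6 = 5; σ²_F = ((13−1)/6)² = 4.000
te_G = (1 + 4·3 + 5)/6 = 18/6 = 3; σ²_G = ((5−1)/6)² = 0.444
te_H = (8 + 4·12 + 22)/6 = 78/6 = 13; σ²_H = ((22−8)/6)² = 5.444
te_I = (1 + 4·4 + 7)/6 = 24/6 = 4; σ²_I = ((7−1)/6)² = 1.000

Forward pass:
ES_A = 0; EF_A = 8
ES_B = 0; EF_B = 5
ES_C = 0; EF_C = 3
ES_D = 0; EF_D = 3
ES_E = max(EF_B=5, EF_C=3) = 5; EF_E = 5+12 = 17
ES_F = max(EF_B=5, EF_D=3) = 5; EF_F = 5+5 = 10
ES_G = 3; EF_G = 3+3 = 6
ES_H = 8; EF_H = 8+13 = 21
ES_I = max(EF_D=3, EF_E=17, EF_F=10, EF_G=6, EF_H=21) = 21; EF_I = 21+4 = 25
Expected project duration μ = 25 days. Critical path: A → H → I.

Variances on critical path: σ²_A=0.444, σ²_H=5.444, σ²_I=1.000.
Largest is σ²_H = 5.444.

H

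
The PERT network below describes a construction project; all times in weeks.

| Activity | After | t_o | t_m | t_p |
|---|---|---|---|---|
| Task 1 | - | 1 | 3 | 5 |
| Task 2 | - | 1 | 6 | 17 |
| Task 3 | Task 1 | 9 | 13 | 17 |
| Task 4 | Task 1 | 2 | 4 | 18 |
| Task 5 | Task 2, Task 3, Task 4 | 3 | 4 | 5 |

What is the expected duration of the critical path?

20 weeks

te_Task 1 = (1 + 4·3 + 5)/6 = 18/6 = 3
te_Task 2 = (1 + 4·6 + 17)/6 = 42/6 = 7
te_Task 3 = (9 + 4·13 + 17)/6 = 78/6 = 13
te_Task 4 = (2 + 4·4 + 18)/6 = 36/6 = 6
te_Task 5 = (3 + 4·4 + 5)/6 = 24/6 = 4

Forward pass:
ES_Task 1 = 0; EF_Task 1 = 3
ES_Task 2 = 0; EF_Task 2 = 7
ES_Task 3 = 3; EF_Task 3 = 3+13 = 16
ES_Task 4 = 3; EF_Task 4 = 3+6 = 9
ES_Task 5 = max(EF_Task 2=7, EF_Task 3=16, EF_Task 4=9) = 16; EF_Task 5 = 16+4 = 20
Expected project duration μ = 20 weeks. Critical path: Task 1 → Task 3 → Task 5.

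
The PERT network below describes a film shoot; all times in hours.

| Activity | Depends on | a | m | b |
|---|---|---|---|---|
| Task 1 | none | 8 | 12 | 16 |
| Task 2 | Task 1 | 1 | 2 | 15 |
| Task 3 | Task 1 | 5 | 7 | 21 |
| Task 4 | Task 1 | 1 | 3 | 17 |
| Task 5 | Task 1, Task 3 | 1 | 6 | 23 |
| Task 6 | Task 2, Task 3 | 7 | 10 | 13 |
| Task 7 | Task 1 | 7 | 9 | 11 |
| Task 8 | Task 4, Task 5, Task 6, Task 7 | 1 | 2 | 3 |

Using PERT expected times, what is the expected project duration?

33 hours

te_Task 1 = (8 + 4·12 + 16)/6 = 72/6 = 12
te_Task 2 = (1 + 4·2 + 15)/6 = 24/6 = 4
te_Task 3 = (5 + 4·7 + 21)/6 = 54/6 = 9
te_Task 4 = (1 + 4·3 + 17)/6 = 30/6 = 5
te_Task 5 = (1 + 4·6 + 23)/6 = 48/6 = 8
te_Task 6 = (7 + 4·10 + 13)/6 = 60/6 = 10
te_Task 7 = (7 + 4·9 + 11)/6 = 54/6 = 9
te_Task 8 = (1 + 4·2 + 3)/6 = 12/6 = 2

Forward pass:
ES_Task 1 = 0; EF_Task 1 = 12
ES_Task 2 = 12; EF_Task 2 = 12+4 = 16
ES_Task 3 = 12; EF_Task 3 = 12+9 = 21
ES_Task 4 = 12; EF_Task 4 = 12+5 = 17
ES_Task 5 = max(EF_Task 1=12, EF_Task 3=21) = 21; EF_Task 5 = 21+8 = 29
ES_Task 6 = max(EF_Task 2=16, EF_Task 3=21) = 21; EF_Task 6 = 21+10 = 31
ES_Task 7 = 12; EF_Task 7 = 12+9 = 21
ES_Task 8 = max(EF_Task 4=17, EF_Task 5=29, EF_Task 6=31, EF_Task 7=21) = 31; EF_Task 8 = 31+2 = 33
Expected project duration μ = 33 hours. Critical path: Task 1 → Task 3 → Task 6 → Task 8.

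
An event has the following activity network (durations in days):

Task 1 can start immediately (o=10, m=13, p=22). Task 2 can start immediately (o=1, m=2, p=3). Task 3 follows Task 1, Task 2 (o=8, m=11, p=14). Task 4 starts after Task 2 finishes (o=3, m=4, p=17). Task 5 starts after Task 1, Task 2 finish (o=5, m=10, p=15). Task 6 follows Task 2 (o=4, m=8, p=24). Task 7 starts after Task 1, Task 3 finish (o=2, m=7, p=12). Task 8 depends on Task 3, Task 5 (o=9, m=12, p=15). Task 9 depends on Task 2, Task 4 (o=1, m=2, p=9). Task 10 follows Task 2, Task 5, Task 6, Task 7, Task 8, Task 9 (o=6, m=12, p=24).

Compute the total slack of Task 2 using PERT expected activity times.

te_Task 1 = (10 + 4·13 + 22)/6 = 84/6 = 14
te_Task 2 = (1 + 4·2 + 3)/6 = 12/6 = 2
te_Task 3 = (8 + 4·11 + 14)/6 = 66/6 = 11
te_Task 4 = (3 + 4·4 + 17)/6 = 36/6 = 6
te_Task 5 = (5 + 4·10 + 15)/6 = 60/6 = 10
te_Task 6 = (4 + 4·8 + 24)/6 = 60/6 = 10
te_Task 7 = (2 + 4·7 + 12)/6 = 42/6 = 7
te_Task 8 = (9 + 4·12 + 15)/6 = 72/6 = 12
te_Task 9 = (1 + 4·2 + 9)/6 = 18/6 = 3
te_Task 10 = (6 + 4·12 + 24)/6 = 78/6 = 13

Forward pass:
ES_Task 1 = 0; EF_Task 1 = 14
ES_Task 2 = 0; EF_Task 2 = 2
ES_Task 3 = max(EF_Task 1=14, EF_Task 2=2) = 14; EF_Task 3 = 14+11 = 25
ES_Task 4 = 2; EF_Task 4 = 2+6 = 8
ES_Task 5 = max(EF_Task 1=14, EF_Task 2=2) = 14; EF_Task 5 = 14+10 = 24
ES_Task 6 = 2; EF_Task 6 = 2+10 = 12
ES_Task 7 = max(EF_Task 1=14, EF_Task 3=25) = 25; EF_Task 7 = 25+7 = 32
ES_Task 8 = max(EF_Task 3=25, EF_Task 5=24) = 25; EF_Task 8 = 25+12 = 37
ES_Task 9 = max(EF_Task 2=2, EF_Task 4=8) = 8; EF_Task 9 = 8+3 = 11
ES_Task 10 = max(EF_Task 2=2, EF_Task 5=24, EF_Task 6=12, EF_Task 7=32, EF_Task 8=37, EF_Task 9=11) = 37; EF_Task 10 = 37+13 = 50
Expected project duration μ = 50 days. Critical path: Task 1 → Task 3 → Task 8 → Task 10.

Backward pass:
LF_Task 10 = 50; LS_Task 10 = 50−13 = 37
LF_Task 9 = LS_Task 10 = 37; LS_Task 9 = 37−3 = 34
LF_Task 8 = LS_Task 10 = 37; LS_Task 8 = 37−12 = 25
LF_Task 7 = LS_Task 10 = 37; LS_Task 7 = 37−7 = 30
LF_Task 6 = LS_Task 10 = 37; LS_Task 6 = 37−10 = 27
LF_Task 5 = min(LS_Task 8=25, LS_Task 10=37) = 25; LS_Task 5 = 25−10 = 15
LF_Task 4 = LS_Task 9 = 34; LS_Task 4 = 34−6 = 28
LF_Task 3 = min(LS_Task 7=30, LS_Task 8=25) = 25; LS_Task 3 = 25−11 = 14
LF_Task 2 = min(LS_Task 3=14, LS_Task 4=28, LS_Task 5=15, LS_Task 6=27, LS_Task 9=34, LS_Task 10=37) = 14; LS_Task 2 = 14−2 = 12
LF_Task 1 = min(LS_Task 3=14, LS_Task 5=15, LS_Task 7=30) = 14; LS_Task 1 = 14−14 = 0
Slack_Task 2 = LS_Task 2 − ES_Task 2 = 12 − 0 = 12

12 days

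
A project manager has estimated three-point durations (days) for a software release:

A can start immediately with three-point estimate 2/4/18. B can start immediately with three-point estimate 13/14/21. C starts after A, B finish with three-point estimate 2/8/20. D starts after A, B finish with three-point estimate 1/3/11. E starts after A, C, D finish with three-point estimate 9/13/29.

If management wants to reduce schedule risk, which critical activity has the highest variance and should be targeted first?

te_A = (2 + 4·4 + 18)/6 = 36/6 = 6; σ²_A = ((18−2)/6)² = 7.111
te_B = (13 + 4·14 + 21)/6 = 90/6 = 15; σ²_B = ((21−13)/6)² = 1.778
te_C = (2 + 4·8 + 20)/6 = 54/6 = 9; σ²_C = ((20−2)/6)² = 9.000
te_D = (1 + 4·3 + 11)/6 = 24/6 = 4; σ²_D = ((11−1)/6)² = 2.778
te_E = (9 + 4·13 + 29)/6 = 90/6 = 15; σ²_E = ((29−9)/6)² = 11.111

Forward pass:
ES_A = 0; EF_A = 6
ES_B = 0; EF_B = 15
ES_C = max(EF_A=6, EF_B=15) = 15; EF_C = 15+9 = 24
ES_D = max(EF_A=6, EF_B=15) = 15; EF_D = 15+4 = 19
ES_E = max(EF_A=6, EF_C=24, EF_D=19) = 24; EF_E = 24+15 = 39
Expected project duration μ = 39 days. Critical path: B → C → E.

Variances on critical path: σ²_B=1.778, σ²_C=9.000, σ²_E=11.111.
Largest is σ²_E = 11.111.

E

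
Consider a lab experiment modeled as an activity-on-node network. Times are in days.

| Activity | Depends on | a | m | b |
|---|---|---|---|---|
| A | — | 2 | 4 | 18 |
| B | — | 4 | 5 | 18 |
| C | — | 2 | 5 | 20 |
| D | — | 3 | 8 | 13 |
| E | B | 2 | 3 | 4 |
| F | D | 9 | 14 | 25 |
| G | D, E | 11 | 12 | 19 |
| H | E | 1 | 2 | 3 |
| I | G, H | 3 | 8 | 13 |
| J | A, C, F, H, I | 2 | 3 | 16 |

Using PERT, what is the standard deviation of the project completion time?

te_A = (2 + 4·4 + 18)/6 = 36/6 = 6; σ²_A = ((18−2)/6)² = 7.111
te_B = (4 + 4·5 + 18)/6 = 42/6 = 7; σ²_B = ((18−4)/6)² = 5.444
te_C = (2 + 4·5 + 20)/6 = 42/6 = 7; σ²_C = ((20−2)/6)² = 9.000
te_D = (3 + 4·8 + 13)/6 = 48/6 = 8; σ²_D = ((13−3)/6)² = 2.778
te_E = (2 + 4·3 + 4)/6 = 18/6 = 3; σ²_E = ((4−2)/6)² = 0.111
te_F = (9 + 4·14 + 25)/6 = 90/6 = 15; σ²_F = ((25−9)/6)² = 7.111
te_G = (11 + 4·12 + 19)/6 = 78/6 = 13; σ²_G = ((19−11)/6)² = 1.778
te_H = (1 + 4·2 + 3)/6 = 12/6 = 2; σ²_H = ((3−1)/6)² = 0.111
te_I = (3 + 4·8 + 13)/6 = 48/6 = 8; σ²_I = ((13−3)/6)² = 2.778
te_J = (2 + 4·3 + 16)/6 = 30/6 = 5; σ²_J = ((16−2)/6)² = 5.444

Forward pass:
ES_A = 0; EF_A = 6
ES_B = 0; EF_B = 7
ES_C = 0; EF_C = 7
ES_D = 0; EF_D = 8
ES_E = 7; EF_E = 7+3 = 10
ES_F = 8; EF_F = 8+15 = 23
ES_G = max(EF_D=8, EF_E=10) = 10; EF_G = 10+13 = 23
ES_H = 10; EF_H = 10+2 = 12
ES_I = max(EF_G=23, EF_H=12) = 23; EF_I = 23+8 = 31
ES_J = max(EF_A=6, EF_C=7, EF_F=23, EF_H=12, EF_I=31) = 31; EF_J = 31+5 = 36
Expected project duration μ = 36 days. Critical path: B → E → G → I → J.

Variance along critical path = 5.444 + 0.111 + 1.778 + 2.778 + 5.444 = 15.556
σ = √15.556 = 3.944 days

3.94 days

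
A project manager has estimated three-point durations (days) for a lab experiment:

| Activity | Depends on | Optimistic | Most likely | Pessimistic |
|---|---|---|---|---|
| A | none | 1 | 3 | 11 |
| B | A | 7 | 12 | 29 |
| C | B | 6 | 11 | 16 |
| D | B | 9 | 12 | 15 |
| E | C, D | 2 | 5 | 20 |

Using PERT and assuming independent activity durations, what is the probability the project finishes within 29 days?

te_A = (1 + 4·3 + 11)/6 = 24/6 = 4; σ²_A = ((11−1)/6)² = 2.778
te_B = (7 + 4·12 + 29)/6 = 84/6 = 14; σ²_B = ((29−7)/6)² = 13.444
te_C = (6 + 4·11 + 16)/6 = 66/6 = 11; σ²_C = ((16−6)/6)² = 2.778
te_D = (9 + 4·12 + 15)/6 = 72/6 = 12; σ²_D = ((15−9)/6)² = 1.000
te_E = (2 + 4·5 + 20)/6 = 42/6 = 7; σ²_E = ((20−2)/6)² = 9.000

Forward pass:
ES_A = 0; EF_A = 4
ES_B = 4; EF_B = 4+14 = 18
ES_C = 18; EF_C = 18+11 = 29
ES_D = 18; EF_D = 18+12 = 30
ES_E = max(EF_C=29, EF_D=30) = 30; EF_E = 30+7 = 37
Expected project duration μ = 37 days. Critical path: A → B → D → E.

Variance along critical path = 2.778 + 13.444 + 1.000 + 9.000 = 26.222; σ = √26.222 = 5.121 days.
Z = (29 − 37) / 5.121 = -1.562
P(T ≤ 29) = Φ(-1.562) ≈ 0.059

0.059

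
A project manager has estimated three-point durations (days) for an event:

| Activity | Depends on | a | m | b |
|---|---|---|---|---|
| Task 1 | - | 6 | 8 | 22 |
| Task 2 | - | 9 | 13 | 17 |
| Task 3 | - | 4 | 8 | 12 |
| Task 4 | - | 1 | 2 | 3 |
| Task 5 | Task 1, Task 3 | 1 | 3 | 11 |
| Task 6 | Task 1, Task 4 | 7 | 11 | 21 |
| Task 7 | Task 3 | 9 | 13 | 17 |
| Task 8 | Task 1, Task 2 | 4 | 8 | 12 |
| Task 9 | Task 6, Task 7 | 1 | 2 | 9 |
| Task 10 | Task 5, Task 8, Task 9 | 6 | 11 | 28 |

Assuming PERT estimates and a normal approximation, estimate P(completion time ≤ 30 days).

te_Task 1 = (6 + 4·8 + 22)/6 = 60/6 = 10; σ²_Task 1 = ((22−6)/6)² = 7.111
te_Task 2 = (9 + 4·13 + 17)/6 = 78/6 = 13; σ²_Task 2 = ((17−9)/6)² = 1.778
te_Task 3 = (4 + 4·8 + 12)/6 = 48/6 = 8; σ²_Task 3 = ((12−4)/6)² = 1.778
te_Task 4 = (1 + 4·2 + 3)/6 = 12/6 = 2; σ²_Task 4 = ((3−1)/6)² = 0.111
te_Task 5 = (1 + 4·3 + 11)/6 = 24/6 = 4; σ²_Task 5 = ((11−1)/6)² = 2.778
te_Task 6 = (7 + 4·11 + 21)/6 = 72/6 = 12; σ²_Task 6 = ((21−7)/6)² = 5.444
te_Task 7 = (9 + 4·13 + 17)/6 = 78/6 = 13; σ²_Task 7 = ((17−9)/6)² = 1.778
te_Task 8 = (4 + 4·8 + 12)/6 = 48/6 = 8; σ²_Task 8 = ((12−4)/6)² = 1.778
te_Task 9 = (1 + 4·2 + 9)/6 = 18/6 = 3; σ²_Task 9 = ((9−1)/6)² = 1.778
te_Task 10 = (6 + 4·11 + 28)/6 = 78/6 = 13; σ²_Task 10 = ((28−6)/6)² = 13.444

Forward pass:
ES_Task 1 = 0; EF_Task 1 = 10
ES_Task 2 = 0; EF_Task 2 = 13
ES_Task 3 = 0; EF_Task 3 = 8
ES_Task 4 = 0; EF_Task 4 = 2
ES_Task 5 = max(EF_Task 1=10, EF_Task 3=8) = 10; EF_Task 5 = 10+4 = 14
ES_Task 6 = max(EF_Task 1=10, EF_Task 4=2) = 10; EF_Task 6 = 10+12 = 22
ES_Task 7 = 8; EF_Task 7 = 8+13 = 21
ES_Task 8 = max(EF_Task 1=10, EF_Task 2=13) = 13; EF_Task 8 = 13+8 = 21
ES_Task 9 = max(EF_Task 6=22, EF_Task 7=21) = 22; EF_Task 9 = 22+3 = 25
ES_Task 10 = max(EF_Task 5=14, EF_Task 8=21, EF_Task 9=25) = 25; EF_Task 10 = 25+13 = 38
Expected project duration μ = 38 days. Critical path: Task 1 → Task 6 → Task 9 → Task 10.

Variance along critical path = 7.111 + 5.444 + 1.778 + 13.444 = 27.778; σ = √27.778 = 5.270 days.
Z = (30 − 38) / 5.270 = -1.518
P(T ≤ 30) = Φ(-1.518) ≈ 0.065

0.065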